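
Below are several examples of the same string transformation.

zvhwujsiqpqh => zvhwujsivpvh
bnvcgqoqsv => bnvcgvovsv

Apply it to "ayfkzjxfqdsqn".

ayfkzjxfvdsvn

Each output is the input with this applied: replace every "q" with "v".
"ayfkzjxfqdsqn" → "ayfkzjxfvdsvn".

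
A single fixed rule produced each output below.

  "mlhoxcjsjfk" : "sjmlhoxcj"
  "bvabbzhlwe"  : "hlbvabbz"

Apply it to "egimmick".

miegim

The pattern: delete the last 2 characters, then move the last 2 characters to the front (rotate right by 2).
For "egimmick", step one produces "egimmi"; step two turns that into "miegim".
(Check on "mlhoxcjsjfk": → "mlhoxcjsj" → "sjmlhoxcj" ✓)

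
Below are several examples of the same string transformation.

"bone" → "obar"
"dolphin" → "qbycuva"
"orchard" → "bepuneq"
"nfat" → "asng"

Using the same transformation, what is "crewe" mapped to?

In each case the input is transformed by: shift every letter 13 places forward in the alphabet (wrapping around) — i.e. ROT13.
For "crewe" the result is "perjr".

perjr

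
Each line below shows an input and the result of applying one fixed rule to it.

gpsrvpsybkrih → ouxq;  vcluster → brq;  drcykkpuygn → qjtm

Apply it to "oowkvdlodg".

nun

In each case the input is transformed by: keep one character in every 3, starting at position 2 (positions 2nd, 5th, 8th, ...), then shift every letter 1 place backward in the alphabet (wrapping around).
"oowkvdlodg" → "ovo" → "nun".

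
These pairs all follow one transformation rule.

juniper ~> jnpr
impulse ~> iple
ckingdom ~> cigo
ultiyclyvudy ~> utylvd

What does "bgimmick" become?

In each case the input is transformed by: keep every other character starting from the first (positions 1st, 3rd, 5th, ...).
On "bgimmick" that produces "bimc".

bimc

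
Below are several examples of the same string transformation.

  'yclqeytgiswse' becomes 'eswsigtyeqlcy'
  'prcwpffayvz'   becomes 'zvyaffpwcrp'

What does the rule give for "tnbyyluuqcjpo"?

opjcquulyybnt

Looking at the pairs, the operation is to reverse the string.
"tnbyyluuqcjpo" → "opjcquulyybnt".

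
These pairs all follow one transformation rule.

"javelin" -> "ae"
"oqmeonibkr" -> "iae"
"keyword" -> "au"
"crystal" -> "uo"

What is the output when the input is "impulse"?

eioa

The pattern: shift every letter 4 places backward in the alphabet (wrapping around), then keep only the vowels.
"impulse" → "eilqhoa" → "eioa".
(Check on "oqmeonibkr": → "kmiakjexgn" → "iae" ✓)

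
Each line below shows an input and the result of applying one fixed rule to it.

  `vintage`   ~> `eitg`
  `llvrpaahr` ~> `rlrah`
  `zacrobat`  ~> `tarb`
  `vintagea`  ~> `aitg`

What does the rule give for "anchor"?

Each output is the input with this applied: move the last character to the front, then keep every other character starting from the first (positions 1st, 3rd, 5th, ...).
For "anchor", step one produces "rancho"; step two turns that into "rnh".

rnh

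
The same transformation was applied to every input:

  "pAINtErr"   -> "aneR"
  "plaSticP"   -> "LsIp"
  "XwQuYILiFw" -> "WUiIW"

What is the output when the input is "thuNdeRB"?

In each case the input is transformed by: flip the case of every letter, then keep every other character starting from the second (positions 2nd, 4th, 6th, ...).
For "thuNdeRB", step one produces "THUnDErb"; step two turns that into "HnEb".

HnEb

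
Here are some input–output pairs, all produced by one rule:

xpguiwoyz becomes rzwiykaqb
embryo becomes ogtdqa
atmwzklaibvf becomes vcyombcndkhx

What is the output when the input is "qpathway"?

rsvcyjac

Each output is the input with this applied: swap each adjacent pair of characters (1↔2, 3↔4, ...), then shift every letter 2 places forward in the alphabet (wrapping around).
"qpathway" → "rsvcyjac".
(Check on "embryo": → "merboy" → "ogtdqa" ✓)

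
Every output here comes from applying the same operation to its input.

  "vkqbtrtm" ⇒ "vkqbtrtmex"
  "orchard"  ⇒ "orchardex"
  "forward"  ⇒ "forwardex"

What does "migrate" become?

Rule — append "ex".
"migrate" → "migrateex".

migrateex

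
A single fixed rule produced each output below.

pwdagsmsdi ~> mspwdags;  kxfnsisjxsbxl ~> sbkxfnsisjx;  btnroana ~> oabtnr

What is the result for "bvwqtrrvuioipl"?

oibvwqtrrvui

The pattern: delete the last 2 characters, then move the last 2 characters to the front (rotate right by 2).
For "bvwqtrrvuioipl", step one produces "bvwqtrrvuioi"; step two turns that into "oibvwqtrrvui".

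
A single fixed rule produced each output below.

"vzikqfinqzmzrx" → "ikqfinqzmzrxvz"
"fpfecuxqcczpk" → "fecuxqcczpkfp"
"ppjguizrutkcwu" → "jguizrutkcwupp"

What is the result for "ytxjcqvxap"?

xjcqvxapyt

In each case the input is transformed by: move the first 2 characters to the end (rotate left by 2).
Applying that to "ytxjcqvxap" gives "xjcqvxapyt".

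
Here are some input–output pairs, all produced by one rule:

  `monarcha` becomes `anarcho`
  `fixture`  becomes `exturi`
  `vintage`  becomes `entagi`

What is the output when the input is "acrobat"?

Looking at the pairs, the operation is to delete the first character, then swap the first and last characters.
"acrobat" → "trobac".

trobac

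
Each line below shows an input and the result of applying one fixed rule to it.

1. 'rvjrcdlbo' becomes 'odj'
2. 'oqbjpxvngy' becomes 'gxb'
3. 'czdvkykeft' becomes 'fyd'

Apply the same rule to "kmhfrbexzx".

Rule — keep one character in every 3, starting at position 3 (positions 3rd, 6th, 9th, ...), then reverse the string.
On "kmhfrbexzx": the first step gives "hbz", and the second then gives "zbh".

zbh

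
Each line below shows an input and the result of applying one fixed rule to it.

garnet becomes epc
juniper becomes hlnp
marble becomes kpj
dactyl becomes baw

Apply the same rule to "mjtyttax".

krry

The pattern: keep every other character starting from the first (positions 1st, 3rd, 5th, ...), then shift every letter 2 places backward in the alphabet (wrapping around).
"mjtyttax" → "krry".
(Check on "garnet": → "gre" → "epc" ✓)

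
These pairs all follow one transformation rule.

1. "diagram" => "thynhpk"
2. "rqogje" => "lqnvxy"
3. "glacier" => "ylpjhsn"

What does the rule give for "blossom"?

tvzzvsi

What's happening: reverse the string, then shift every letter 7 places forward in the alphabet (wrapping around).
Doing the same to "blossom": "tvzzvsi".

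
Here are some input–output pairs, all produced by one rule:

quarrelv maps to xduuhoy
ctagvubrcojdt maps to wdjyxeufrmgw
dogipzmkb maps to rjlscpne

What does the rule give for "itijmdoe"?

What's happening: shift every letter 3 places forward in the alphabet (wrapping around), then delete the first character.
"itijmdoe" → "lwlmpgrh" → "wlmpgrh".

wlmpgrh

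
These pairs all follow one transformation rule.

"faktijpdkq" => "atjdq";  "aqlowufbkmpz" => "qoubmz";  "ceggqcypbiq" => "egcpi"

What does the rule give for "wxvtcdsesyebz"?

What's happening: keep every other character starting from the second (positions 2nd, 4th, 6th, ...).
Doing the same to "wxvtcdsesyebz": "xtdeyb".

xtdeyb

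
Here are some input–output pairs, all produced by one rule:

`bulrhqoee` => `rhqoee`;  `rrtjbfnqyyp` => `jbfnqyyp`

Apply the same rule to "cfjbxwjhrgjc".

The transformation: delete the first 3 characters.
For "cfjbxwjhrgjc" the result is "bxwjhrgjc".

bxwjhrgjc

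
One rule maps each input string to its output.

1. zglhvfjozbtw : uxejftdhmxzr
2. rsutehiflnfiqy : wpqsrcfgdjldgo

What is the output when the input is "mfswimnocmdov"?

Rule — shift every letter 2 places backward in the alphabet (wrapping around), then move the last character to the front.
"mfswimnocmdov" → "kdqugklmakbmt" → "tkdqugklmakbm".
(Check on "rsutehiflnfiqy": → "pqsrcfgdjldgow" → "wpqsrcfgdjldgo" ✓)

tkdqugklmakbm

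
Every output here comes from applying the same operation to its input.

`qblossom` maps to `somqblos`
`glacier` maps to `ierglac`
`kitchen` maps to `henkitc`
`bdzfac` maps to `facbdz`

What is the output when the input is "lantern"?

ernlant

The rule is to move the last 3 characters to the front (rotate right by 3).
So "lantern" becomes "ernlant".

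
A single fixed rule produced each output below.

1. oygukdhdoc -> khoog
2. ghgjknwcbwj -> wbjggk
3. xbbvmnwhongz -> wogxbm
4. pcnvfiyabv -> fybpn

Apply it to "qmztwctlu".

wtuqz

In each case the input is transformed by: keep every other character starting from the first (positions 1st, 3rd, 5th, ...), then move the last 3 characters to the front (rotate right by 3).
Applying that to "qmztwctlu" gives "wtuqz".
(Check on "oygukdhdoc": → "ogkho" → "khoog" ✓)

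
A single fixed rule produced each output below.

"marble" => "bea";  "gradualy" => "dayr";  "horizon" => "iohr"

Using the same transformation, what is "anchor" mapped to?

hrn

The rule is to move the first 3 characters to the end (rotate left by 3), then keep every other character starting from the first (positions 1st, 3rd, 5th, ...).
For "anchor", step one produces "horanc"; step two turns that into "hrn".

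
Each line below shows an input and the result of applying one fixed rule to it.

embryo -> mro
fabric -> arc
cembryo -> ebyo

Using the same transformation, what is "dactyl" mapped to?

atl

Each output is the input with this applied: swap each adjacent pair of characters (1↔2, 3↔4, ...), then keep every other character starting from the first (positions 1st, 3rd, 5th, ...).
For "dactyl", step one produces "adtcly"; step two turns that into "atl".
(Check on "embryo": → "merboy" → "mro" ✓)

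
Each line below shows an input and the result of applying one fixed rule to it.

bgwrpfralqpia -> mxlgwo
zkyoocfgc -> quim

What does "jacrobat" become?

What's happening: shift every letter 6 places forward in the alphabet (wrapping around), then keep every other character starting from the second (positions 2nd, 4th, 6th, ...).
Working it through for "jacrobat": intermediate "pgixuhgz", final "gxhz".

gxhz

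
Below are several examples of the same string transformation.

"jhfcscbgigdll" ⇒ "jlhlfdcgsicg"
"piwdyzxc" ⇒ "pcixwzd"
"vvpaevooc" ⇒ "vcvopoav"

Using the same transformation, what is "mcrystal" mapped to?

mlcarty

What's happening: take characters alternately from the front and the back (1st, last, 2nd, 2nd-last, ...), then delete the last character.
For "mcrystal", step one produces "mlcartys"; step two turns that into "mlcarty".
(Check on "jhfcscbgigdll": → "jlhlfdcgsicgb" → "jlhlfdcgsicg" ✓)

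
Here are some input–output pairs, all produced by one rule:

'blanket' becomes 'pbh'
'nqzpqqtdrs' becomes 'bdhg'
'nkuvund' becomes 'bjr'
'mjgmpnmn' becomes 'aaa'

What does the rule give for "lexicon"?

Each output is the input with this applied: keep one character in every 3, starting at position 1 (positions 1st, 4th, 7th, ...), then shift every letter 12 places backward in the alphabet (wrapping around).
Working it through for "lexicon": intermediate "lin", final "zwb".

zwb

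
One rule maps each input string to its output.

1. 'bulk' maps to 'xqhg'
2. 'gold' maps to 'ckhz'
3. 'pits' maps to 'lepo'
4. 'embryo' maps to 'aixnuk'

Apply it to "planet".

What's happening: shift every letter 4 places backward in the alphabet (wrapping around).
Doing the same to "planet": "lhwjap".

lhwjap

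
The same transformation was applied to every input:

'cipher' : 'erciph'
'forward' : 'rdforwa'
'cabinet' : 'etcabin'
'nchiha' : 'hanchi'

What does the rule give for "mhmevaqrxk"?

The rule is to move the last 2 characters to the front (rotate right by 2).
For "mhmevaqrxk" the result is "xkmhmevaqr".

xkmhmevaqr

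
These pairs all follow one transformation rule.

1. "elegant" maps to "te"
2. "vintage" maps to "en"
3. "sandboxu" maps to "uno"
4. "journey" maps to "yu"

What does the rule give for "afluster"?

rlt

The pattern: move the last 2 characters to the front (rotate right by 2), then keep one character in every 3, starting at position 2 (positions 2nd, 5th, 8th, ...).
Starting from "afluster": after the first operation, "eraflust"; after the second, "rlt".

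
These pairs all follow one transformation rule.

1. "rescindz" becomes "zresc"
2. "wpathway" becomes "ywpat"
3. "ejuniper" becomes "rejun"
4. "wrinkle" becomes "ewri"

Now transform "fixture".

The transformation: move the last character to the front, then delete the last 3 characters.
For "fixture", step one produces "efixtur"; step two turns that into "efix".

efix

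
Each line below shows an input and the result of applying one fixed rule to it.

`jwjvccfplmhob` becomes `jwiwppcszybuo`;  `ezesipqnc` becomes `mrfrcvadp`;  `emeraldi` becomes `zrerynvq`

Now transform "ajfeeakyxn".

The rule is to shift every letter 13 places forward in the alphabet (wrapping around) — i.e. ROT13, then swap each adjacent pair of characters (1↔2, 3↔4, ...).
Doing the same to "ajfeeakyxn": "wnrsnrlxak".
(Check on "jwjvccfplmhob": → "wjwippscyzubo" → "jwiwppcszybuo" ✓)

wnrsnrlxak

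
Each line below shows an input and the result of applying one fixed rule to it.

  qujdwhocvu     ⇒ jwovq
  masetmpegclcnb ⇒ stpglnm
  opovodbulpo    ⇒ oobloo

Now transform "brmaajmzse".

mamsb

What's happening: keep every other character starting from the first (positions 1st, 3rd, 5th, ...), then move the first character to the end.
On "brmaajmzse": the first step gives "bmams", and the second then gives "mamsb".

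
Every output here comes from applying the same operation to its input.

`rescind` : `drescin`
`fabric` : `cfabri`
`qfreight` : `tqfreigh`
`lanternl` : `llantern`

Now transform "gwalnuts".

The pattern: move the last character to the front.
Applying that to "gwalnuts" gives "sgwalnut".

sgwalnut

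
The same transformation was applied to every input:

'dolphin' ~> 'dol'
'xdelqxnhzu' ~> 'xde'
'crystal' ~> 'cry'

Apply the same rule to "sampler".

Each output is the input with this applied: keep only the first 3 characters.
Applying that to "sampler" gives "sam".

sam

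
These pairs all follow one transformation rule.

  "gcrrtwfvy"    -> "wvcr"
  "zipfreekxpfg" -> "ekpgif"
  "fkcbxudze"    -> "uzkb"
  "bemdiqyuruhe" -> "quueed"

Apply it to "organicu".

The rule is to keep every other character starting from the second (positions 2nd, 4th, 6th, ...), then move the first 2 characters to the end (rotate left by 2).
Starting from "organicu": after the first operation, "raiu"; after the second, "iura".

iura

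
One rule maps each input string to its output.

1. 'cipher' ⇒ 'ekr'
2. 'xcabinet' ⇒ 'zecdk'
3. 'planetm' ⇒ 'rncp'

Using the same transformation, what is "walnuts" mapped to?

ycnp

The transformation: delete the last 3 characters, then shift every letter 2 places forward in the alphabet (wrapping around).
Starting from "walnuts": after the first operation, "waln"; after the second, "ycnp".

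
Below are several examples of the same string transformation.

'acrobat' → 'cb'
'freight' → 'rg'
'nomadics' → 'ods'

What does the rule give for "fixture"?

In each case the input is transformed by: keep one character in every 3, starting at position 2 (positions 2nd, 5th, 8th, ...).
On "fixture" that produces "iu".

iu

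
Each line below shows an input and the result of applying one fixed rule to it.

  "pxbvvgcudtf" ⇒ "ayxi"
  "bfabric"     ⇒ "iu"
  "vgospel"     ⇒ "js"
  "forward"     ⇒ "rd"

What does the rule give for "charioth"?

Looking at the pairs, the operation is to keep one character in every 3, starting at position 2 (positions 2nd, 5th, 8th, ...), then shift every letter 3 places forward in the alphabet (wrapping around).
So "charioth" becomes "klk".
(Check on "forward": → "oa" → "rd" ✓)

klk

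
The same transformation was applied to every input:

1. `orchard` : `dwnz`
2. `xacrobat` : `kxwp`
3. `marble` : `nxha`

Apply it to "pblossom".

ooki

The transformation: shift every letter 4 places backward in the alphabet (wrapping around), then keep only the last 4 characters.
On "pblossom": the first step gives "lxhkooki", and the second then gives "ooki".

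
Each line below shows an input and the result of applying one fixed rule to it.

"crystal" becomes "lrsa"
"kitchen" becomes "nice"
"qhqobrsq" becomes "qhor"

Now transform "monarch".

hoac

The transformation: move the last character to the front, then keep every other character starting from the first (positions 1st, 3rd, 5th, ...).
Working it through for "monarch": intermediate "hmonarc", final "hoac".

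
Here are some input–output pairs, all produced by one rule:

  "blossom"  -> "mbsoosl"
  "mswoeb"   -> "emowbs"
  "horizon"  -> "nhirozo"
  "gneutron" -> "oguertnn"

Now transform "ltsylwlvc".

The rule is to swap each adjacent pair of characters (1↔2, 3↔4, ...), then swap the first and last characters.
For "ltsylwlvc", step one produces "tlyswlvlc"; step two turns that into "clyswlvlt".

clyswlvlt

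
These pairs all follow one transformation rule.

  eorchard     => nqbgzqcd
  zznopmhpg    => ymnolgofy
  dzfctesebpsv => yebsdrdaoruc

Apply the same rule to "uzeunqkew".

The rule is to shift every letter 1 place backward in the alphabet (wrapping around), then move the first character to the end.
On "uzeunqkew": the first step gives "tydtmpjdv", and the second then gives "ydtmpjdvt".

ydtmpjdvt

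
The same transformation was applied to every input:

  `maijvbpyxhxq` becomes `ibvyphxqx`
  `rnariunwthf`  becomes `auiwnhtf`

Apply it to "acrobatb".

Looking at the pairs, the operation is to swap each adjacent pair of characters (1↔2, 3↔4, ...), then delete the first 3 characters.
Applying both steps to "acrobatb": "caorabbt", then "rabbt".
(Check on "maijvbpyxhxq": → "amjibvyphxqx" → "ibvyphxqx" ✓)

rabbt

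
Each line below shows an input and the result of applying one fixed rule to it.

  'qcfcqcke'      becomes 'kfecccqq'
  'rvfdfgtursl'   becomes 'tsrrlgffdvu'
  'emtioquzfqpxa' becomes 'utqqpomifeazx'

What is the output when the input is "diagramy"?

Looking at the pairs, the operation is to sort the characters into reverse alphabetical order, then move the first 2 characters to the end (rotate left by 2).
Starting from "diagramy": after the first operation, "yrmigdaa"; after the second, "migdaayr".

migdaayr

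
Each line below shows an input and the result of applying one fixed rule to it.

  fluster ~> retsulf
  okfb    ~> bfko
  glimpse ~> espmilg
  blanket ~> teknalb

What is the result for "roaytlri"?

The rule is to reverse the string.
Applying that to "roaytlri" gives "irltyaor".

irltyaor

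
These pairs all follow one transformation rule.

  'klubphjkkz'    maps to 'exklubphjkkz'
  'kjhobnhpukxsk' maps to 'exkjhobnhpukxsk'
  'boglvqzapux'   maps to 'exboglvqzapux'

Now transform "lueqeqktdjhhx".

exlueqeqktdjhhx

Looking at the pairs, the operation is to prepend "ex".
On "lueqeqktdjhhx" that produces "exlueqeqktdjhhx".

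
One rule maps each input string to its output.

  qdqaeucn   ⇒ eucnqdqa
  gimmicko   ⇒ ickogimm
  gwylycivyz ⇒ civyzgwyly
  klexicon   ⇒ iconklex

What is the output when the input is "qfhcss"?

cssqfh

The pattern: swap the front and back halves of the string.
So "qfhcss" becomes "cssqfh".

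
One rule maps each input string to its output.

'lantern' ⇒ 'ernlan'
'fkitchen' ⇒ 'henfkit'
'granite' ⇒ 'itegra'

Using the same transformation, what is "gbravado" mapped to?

Rule — move the last 3 characters to the front (rotate right by 3), then delete the last character.
"gbravado" → "adogbrav" → "adogbra".

adogbra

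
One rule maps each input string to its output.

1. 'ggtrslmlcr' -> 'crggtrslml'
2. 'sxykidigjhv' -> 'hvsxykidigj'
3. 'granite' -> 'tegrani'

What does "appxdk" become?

dkappx

Rule — move the last 2 characters to the front (rotate right by 2).
So "appxdk" becomes "dkappx".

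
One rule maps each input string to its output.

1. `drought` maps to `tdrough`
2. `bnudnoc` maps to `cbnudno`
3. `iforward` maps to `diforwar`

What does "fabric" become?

cfabri

The pattern: move the last character to the front.
Applying that to "fabric" gives "cfabri".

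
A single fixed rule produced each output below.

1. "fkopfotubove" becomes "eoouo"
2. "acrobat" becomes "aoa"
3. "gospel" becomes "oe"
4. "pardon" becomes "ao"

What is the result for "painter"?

In each case the input is transformed by: move the last character to the front, then keep only the vowels.
"painter" → "rpainte" → "aie".

aie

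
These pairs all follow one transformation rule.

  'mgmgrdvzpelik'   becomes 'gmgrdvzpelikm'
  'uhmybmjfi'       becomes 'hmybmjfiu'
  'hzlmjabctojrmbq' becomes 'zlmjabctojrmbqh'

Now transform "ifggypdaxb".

fggypdaxbi

The rule is to move the first character to the end.
For "ifggypdaxb" the result is "fggypdaxbi".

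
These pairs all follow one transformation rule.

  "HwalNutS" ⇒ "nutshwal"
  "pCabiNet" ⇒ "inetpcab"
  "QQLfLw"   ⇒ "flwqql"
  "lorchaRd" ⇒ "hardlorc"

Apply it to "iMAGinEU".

ineuimag

The transformation: swap the front and back halves of the string, then convert every letter to lowercase.
Applying both steps to "iMAGinEU": "inEUiMAG", then "ineuimag".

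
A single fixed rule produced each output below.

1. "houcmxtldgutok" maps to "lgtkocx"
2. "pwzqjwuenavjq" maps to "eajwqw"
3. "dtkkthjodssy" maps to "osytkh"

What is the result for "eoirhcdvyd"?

Looking at the pairs, the operation is to keep every other character starting from the second (positions 2nd, 4th, 6th, ...), then move the first 3 characters to the end (rotate left by 3).
Applying both steps to "eoirhcdvyd": "orcvd", then "vdorc".

vdorc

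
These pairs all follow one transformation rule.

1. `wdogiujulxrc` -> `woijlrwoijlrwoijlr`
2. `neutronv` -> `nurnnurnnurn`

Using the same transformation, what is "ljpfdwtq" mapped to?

Rule — keep every other character starting from the first (positions 1st, 3rd, 5th, ...), then write the whole string 3 times in a row.
For "ljpfdwtq" the result is "lpdtlpdtlpdt".

lpdtlpdtlpdt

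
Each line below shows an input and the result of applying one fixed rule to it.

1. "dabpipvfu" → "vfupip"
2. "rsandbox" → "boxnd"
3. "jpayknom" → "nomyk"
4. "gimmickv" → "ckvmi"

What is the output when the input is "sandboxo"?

Rule — delete the first 3 characters, then move the last 3 characters to the front (rotate right by 3).
Starting from "sandboxo": after the first operation, "dboxo"; after the second, "oxodb".

oxodb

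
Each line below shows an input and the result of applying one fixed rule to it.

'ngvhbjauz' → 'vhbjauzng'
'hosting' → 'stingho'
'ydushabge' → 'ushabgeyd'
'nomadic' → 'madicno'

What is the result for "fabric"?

bricfa

Looking at the pairs, the operation is to move the first 2 characters to the end (rotate left by 2).
"fabric" → "bricfa".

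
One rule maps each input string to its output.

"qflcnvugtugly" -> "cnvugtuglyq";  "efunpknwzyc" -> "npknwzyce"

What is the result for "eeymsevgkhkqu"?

msevgkhkque

The rule is to move the first 3 characters to the end (rotate left by 3), then delete the last 2 characters.
Starting from "eeymsevgkhkqu": after the first operation, "msevgkhkqueey"; after the second, "msevgkhkque".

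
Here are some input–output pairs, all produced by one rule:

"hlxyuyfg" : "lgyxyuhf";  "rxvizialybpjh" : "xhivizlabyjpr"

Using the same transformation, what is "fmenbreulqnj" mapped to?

mjnerbueqlfn

Rule — swap the first and last characters, then swap each adjacent pair of characters (1↔2, 3↔4, ...).
Working it through for "fmenbreulqnj": intermediate "jmenbreulqnf", final "mjnerbueqlfn".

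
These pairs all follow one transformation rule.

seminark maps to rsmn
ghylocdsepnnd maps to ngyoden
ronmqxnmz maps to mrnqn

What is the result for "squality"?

tsul

Each output is the input with this applied: move the last 2 characters to the front (rotate right by 2), then keep every other character starting from the first (positions 1st, 3rd, 5th, ...).
On "squality": the first step gives "tysquali", and the second then gives "tsul".
(Check on "ronmqxnmz": → "mzronmqxn" → "mrnqn" ✓)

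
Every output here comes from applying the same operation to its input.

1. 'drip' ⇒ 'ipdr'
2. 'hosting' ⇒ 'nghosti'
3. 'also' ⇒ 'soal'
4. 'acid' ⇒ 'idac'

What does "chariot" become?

Rule — move the last 2 characters to the front (rotate right by 2).
On "chariot" that produces "otchari".

otchari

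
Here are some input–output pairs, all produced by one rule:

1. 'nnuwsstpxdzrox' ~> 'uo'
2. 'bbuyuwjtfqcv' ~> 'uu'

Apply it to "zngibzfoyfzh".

io

Rule — keep only the vowels.
On "zngibzfoyfzh" that produces "io".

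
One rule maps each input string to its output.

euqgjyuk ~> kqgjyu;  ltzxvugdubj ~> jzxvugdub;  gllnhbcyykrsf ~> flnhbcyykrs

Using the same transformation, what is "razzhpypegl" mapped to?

lzzhpypeg

Rule — delete the first 2 characters, then move the last character to the front.
Applying that to "razzhpypegl" gives "lzzhpypeg".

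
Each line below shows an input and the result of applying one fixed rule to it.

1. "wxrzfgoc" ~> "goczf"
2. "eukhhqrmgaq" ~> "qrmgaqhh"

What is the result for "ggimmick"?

ickmm

What's happening: delete the first 3 characters, then move the first 2 characters to the end (rotate left by 2).
Doing the same to "ggimmick": "ickmm".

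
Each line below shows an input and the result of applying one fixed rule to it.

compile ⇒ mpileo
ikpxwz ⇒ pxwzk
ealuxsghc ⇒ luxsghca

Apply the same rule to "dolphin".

In each case the input is transformed by: delete the first character, then move the first character to the end.
On "dolphin": the first step gives "olphin", and the second then gives "lphino".

lphino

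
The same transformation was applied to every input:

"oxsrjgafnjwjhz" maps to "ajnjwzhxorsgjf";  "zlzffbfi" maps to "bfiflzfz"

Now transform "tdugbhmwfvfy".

wmvfyfdtguhb

What's happening: swap each adjacent pair of characters (1↔2, 3↔4, ...), then swap the front and back halves of the string.
"tdugbhmwfvfy" → "wmvfyfdtguhb".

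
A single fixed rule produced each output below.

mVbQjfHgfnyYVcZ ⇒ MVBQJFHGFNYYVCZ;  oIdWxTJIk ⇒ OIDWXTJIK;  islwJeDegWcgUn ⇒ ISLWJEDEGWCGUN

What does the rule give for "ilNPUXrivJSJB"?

The pattern: convert every letter to uppercase.
Doing the same to "ilNPUXrivJSJB": "ILNPUXRIVJSJB".

ILNPUXRIVJSJB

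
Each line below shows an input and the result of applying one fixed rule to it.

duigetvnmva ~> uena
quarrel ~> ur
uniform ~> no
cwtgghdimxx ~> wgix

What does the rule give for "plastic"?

lt

The rule is to keep one character in every 3, starting at position 2 (positions 2nd, 5th, 8th, ...).
"plastic" → "lt".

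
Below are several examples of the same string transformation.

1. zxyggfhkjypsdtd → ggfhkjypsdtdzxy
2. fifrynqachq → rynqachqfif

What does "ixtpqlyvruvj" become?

pqlyvruvjixt

Looking at the pairs, the operation is to move the first 3 characters to the end (rotate left by 3).
"ixtpqlyvruvj" → "pqlyvruvjixt".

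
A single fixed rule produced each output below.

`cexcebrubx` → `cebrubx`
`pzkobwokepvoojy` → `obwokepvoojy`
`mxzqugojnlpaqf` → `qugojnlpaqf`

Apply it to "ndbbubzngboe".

bubzngboe

In each case the input is transformed by: delete the first 3 characters.
For "ndbbubzngboe" the result is "bubzngboe".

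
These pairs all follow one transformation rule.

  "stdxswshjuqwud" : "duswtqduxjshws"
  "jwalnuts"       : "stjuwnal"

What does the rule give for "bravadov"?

Rule — move the last character to the front, then take characters alternately from the front and the back (1st, last, 2nd, 2nd-last, ...).
Starting from "bravadov": after the first operation, "vbravado"; after the second, "vobdraav".

vobdraav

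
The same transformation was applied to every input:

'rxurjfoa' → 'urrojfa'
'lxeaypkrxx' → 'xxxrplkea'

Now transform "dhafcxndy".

The rule is to sort the characters into reverse alphabetical order, then delete the first character.
Applying that to "dhafcxndy" gives "xnhfddca".

xnhfddca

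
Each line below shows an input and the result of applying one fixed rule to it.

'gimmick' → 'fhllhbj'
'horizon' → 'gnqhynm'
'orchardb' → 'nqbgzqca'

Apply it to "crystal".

Each output is the input with this applied: shift every letter 1 place backward in the alphabet (wrapping around).
For "crystal" the result is "bqxrszk".

bqxrszk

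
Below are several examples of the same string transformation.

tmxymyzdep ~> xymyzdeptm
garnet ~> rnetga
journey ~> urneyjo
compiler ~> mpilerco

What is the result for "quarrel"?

arrelqu

The pattern: move the first 2 characters to the end (rotate left by 2).
For "quarrel" the result is "arrelqu".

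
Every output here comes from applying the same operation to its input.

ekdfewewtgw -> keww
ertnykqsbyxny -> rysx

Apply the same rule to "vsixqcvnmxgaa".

In each case the input is transformed by: keep one character in every 3, starting at position 2 (positions 2nd, 5th, 8th, ...).
Doing the same to "vsixqcvnmxgaa": "sqng".

sqng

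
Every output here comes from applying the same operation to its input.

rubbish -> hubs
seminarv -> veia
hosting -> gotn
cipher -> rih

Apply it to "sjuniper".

rjnp

Each output is the input with this applied: move the last character to the front, then keep every other character starting from the first (positions 1st, 3rd, 5th, ...).
Applying both steps to "sjuniper": "rsjunipe", then "rjnp".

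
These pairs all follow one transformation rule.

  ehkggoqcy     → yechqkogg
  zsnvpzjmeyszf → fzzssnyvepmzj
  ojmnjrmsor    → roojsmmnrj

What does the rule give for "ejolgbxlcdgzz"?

Rule — take characters alternately from the front and the back (1st, last, 2nd, 2nd-last, ...), then swap each adjacent pair of characters (1↔2, 3↔4, ...).
Applying that to "ejolgbxlcdgzz" gives "zezjgodlcglbx".

zezjgodlcglbx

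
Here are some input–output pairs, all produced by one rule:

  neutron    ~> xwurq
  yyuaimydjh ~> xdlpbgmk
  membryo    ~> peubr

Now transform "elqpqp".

tsts

Rule — shift every letter 3 places forward in the alphabet (wrapping around), then delete the first 2 characters.
Applying both steps to "elqpqp": "hotsts", then "tsts".
(Check on "membryo": → "phpeubr" → "peubr" ✓)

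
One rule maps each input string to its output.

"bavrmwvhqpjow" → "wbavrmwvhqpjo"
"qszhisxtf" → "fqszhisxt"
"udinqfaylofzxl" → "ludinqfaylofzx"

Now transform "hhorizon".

nhhorizo

The pattern: move the last character to the front.
Doing the same to "hhorizon": "nhhorizo".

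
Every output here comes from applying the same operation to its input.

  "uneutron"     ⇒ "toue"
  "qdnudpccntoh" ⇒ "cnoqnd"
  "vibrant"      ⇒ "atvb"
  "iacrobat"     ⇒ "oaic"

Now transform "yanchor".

Rule — keep every other character starting from the first (positions 1st, 3rd, 5th, ...), then swap the front and back halves of the string.
For "yanchor", step one produces "ynhr"; step two turns that into "hryn".

hryn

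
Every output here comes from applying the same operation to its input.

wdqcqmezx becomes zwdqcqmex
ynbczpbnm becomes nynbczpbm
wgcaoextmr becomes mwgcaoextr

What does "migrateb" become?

The pattern: move the last character to the front, then swap the first and last characters.
On "migrateb": the first step gives "bmigrate", and the second then gives "emigratb".

emigratb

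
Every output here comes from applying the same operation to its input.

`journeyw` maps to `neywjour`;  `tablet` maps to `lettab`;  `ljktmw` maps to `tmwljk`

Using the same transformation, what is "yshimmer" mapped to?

Looking at the pairs, the operation is to swap the front and back halves of the string.
So "yshimmer" becomes "mmeryshi".

mmeryshi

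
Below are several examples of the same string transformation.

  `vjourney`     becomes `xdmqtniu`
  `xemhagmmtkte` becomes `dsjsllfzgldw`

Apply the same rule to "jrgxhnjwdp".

ocvimgwfqi

Each output is the input with this applied: shift every letter 1 place backward in the alphabet (wrapping around), then reverse the string.
On "jrgxhnjwdp": the first step gives "iqfwgmivco", and the second then gives "ocvimgwfqi".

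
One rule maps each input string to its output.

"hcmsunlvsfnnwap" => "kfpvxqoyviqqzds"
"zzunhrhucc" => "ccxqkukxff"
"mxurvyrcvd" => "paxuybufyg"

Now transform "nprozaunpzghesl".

The pattern: shift every letter 3 places forward in the alphabet (wrapping around).
For "nprozaunpzghesl" the result is "qsurcdxqscjkhvo".

qsurcdxqscjkhvo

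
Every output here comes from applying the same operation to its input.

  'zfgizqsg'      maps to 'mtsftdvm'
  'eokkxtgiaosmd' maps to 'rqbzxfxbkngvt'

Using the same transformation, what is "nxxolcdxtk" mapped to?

axkgkkbqyp

The transformation: take characters alternately from the front and the back (1st, last, 2nd, 2nd-last, ...), then shift every letter 13 places forward in the alphabet (wrapping around) — i.e. ROT13.
Working it through for "nxxolcdxtk": intermediate "nkxtxxodlc", final "axkgkkbqyp".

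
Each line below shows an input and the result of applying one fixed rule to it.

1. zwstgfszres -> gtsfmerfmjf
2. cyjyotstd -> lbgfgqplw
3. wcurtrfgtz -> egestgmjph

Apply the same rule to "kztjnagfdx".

wantsqkxmg

Rule — move the first 3 characters to the end (rotate left by 3), then shift every letter 13 places forward in the alphabet (wrapping around) — i.e. ROT13.
Applying that to "kztjnagfdx" gives "wantsqkxmg".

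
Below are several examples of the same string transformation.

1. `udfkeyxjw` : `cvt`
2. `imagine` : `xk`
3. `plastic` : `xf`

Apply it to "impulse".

Rule — shift every letter 3 places backward in the alphabet (wrapping around), then keep one character in every 3, starting at position 3 (positions 3rd, 6th, 9th, ...).
For "impulse", step one produces "fjmripb"; step two turns that into "mp".

mp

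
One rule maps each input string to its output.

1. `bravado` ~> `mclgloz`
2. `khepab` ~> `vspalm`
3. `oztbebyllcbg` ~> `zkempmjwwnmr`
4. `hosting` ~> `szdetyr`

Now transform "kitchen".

Looking at the pairs, the operation is to shift every letter 11 places forward in the alphabet (wrapping around).
"kitchen" → "vtenspy".

vtenspy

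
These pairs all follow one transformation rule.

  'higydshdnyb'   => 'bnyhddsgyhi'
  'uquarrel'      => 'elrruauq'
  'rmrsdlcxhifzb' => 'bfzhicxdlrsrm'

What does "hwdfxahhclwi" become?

The rule is to swap each adjacent pair of characters (1↔2, 3↔4, ...), then reverse the string.
Working it through for "hwdfxahhclwi": intermediate "whfdaxhhlciw", final "wiclhhxadfhw".

wiclhhxadfhw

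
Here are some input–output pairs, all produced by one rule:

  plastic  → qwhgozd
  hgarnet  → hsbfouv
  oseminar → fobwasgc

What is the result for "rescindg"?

Rule — reverse the string, then shift every letter 12 places backward in the alphabet (wrapping around).
For "rescindg" the result is "urbwqgsf".

urbwqgsf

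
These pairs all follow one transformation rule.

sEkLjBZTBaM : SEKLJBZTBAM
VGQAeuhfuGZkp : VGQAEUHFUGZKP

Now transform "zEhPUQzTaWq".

ZEHPUQZTAWQ

The transformation: convert every letter to uppercase.
Doing the same to "zEhPUQzTaWq": "ZEHPUQZTAWQ".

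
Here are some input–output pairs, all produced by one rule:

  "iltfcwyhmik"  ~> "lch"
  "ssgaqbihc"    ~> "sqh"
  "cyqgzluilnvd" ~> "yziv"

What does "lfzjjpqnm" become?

Rule — move the last character to the front, then keep one character in every 3, starting at position 3 (positions 3rd, 6th, 9th, ...).
Applying both steps to "lfzjjpqnm": "mlfzjjpqn", then "fjn".
(Check on "ssgaqbihc": → "cssgaqbih" → "sqh" ✓)

fjn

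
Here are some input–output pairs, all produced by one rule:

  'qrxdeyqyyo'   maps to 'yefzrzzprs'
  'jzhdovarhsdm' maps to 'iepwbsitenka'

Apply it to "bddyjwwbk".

What's happening: shift every letter 1 place forward in the alphabet (wrapping around), then move the first 2 characters to the end (rotate left by 2).
"bddyjwwbk" → "ceezkxxcl" → "ezkxxclce".

ezkxxclce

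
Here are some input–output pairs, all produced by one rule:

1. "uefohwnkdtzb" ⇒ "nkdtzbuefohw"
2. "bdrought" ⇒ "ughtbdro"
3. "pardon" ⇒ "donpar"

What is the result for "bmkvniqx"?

niqxbmkv

The pattern: swap the front and back halves of the string.
So "bmkvniqx" becomes "niqxbmkv".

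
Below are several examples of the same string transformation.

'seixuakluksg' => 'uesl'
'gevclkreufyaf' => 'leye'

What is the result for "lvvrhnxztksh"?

Each output is the input with this applied: keep one character in every 3, starting at position 2 (positions 2nd, 5th, 8th, ...), then swap each adjacent pair of characters (1↔2, 3↔4, ...).
On "lvvrhnxztksh": the first step gives "vhzs", and the second then gives "hvsz".

hvsz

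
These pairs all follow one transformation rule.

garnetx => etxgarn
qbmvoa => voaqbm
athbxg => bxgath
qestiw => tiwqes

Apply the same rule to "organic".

nicorga

What's happening: move the last 3 characters to the front (rotate right by 3).
"organic" → "nicorga".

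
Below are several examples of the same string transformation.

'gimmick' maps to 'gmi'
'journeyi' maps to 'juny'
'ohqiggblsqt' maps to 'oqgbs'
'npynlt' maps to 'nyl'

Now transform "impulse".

The transformation: delete the last character, then keep every other character starting from the first (positions 1st, 3rd, 5th, ...).
"impulse" → "impuls" → "ipl".

ipl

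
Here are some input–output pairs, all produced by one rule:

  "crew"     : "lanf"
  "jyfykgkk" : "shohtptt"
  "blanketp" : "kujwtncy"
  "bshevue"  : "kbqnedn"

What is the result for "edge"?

Rule — shift every letter 9 places forward in the alphabet (wrapping around).
On "edge" that produces "nmpn".

nmpn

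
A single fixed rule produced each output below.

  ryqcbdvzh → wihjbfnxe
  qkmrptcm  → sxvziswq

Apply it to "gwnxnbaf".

Rule — move the first 2 characters to the end (rotate left by 2), then shift every letter 6 places forward in the alphabet (wrapping around).
On "gwnxnbaf": the first step gives "nxnbafgw", and the second then gives "tdthglmc".

tdthglmc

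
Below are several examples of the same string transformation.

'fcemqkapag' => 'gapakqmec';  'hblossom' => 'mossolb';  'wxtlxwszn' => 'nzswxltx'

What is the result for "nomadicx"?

Each output is the input with this applied: reverse the string, then delete the last character.
Applying both steps to "nomadicx": "xcidamon", then "xcidamo".
(Check on "wxtlxwszn": → "nzswxltxw" → "nzswxltx" ✓)

xcidamo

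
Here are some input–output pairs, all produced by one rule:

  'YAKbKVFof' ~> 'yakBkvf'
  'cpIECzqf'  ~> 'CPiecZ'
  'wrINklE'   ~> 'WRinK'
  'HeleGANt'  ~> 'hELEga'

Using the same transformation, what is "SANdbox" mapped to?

Looking at the pairs, the operation is to delete the last 2 characters, then flip the case of every letter.
On "SANdbox": the first step gives "SANdb", and the second then gives "sanDB".

sanDB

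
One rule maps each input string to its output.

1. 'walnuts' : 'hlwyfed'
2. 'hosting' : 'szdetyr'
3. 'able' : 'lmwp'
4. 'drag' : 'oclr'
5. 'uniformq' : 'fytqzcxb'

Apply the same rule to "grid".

rcto

Rule — shift every letter 11 places forward in the alphabet (wrapping around).
For "grid" the result is "rcto".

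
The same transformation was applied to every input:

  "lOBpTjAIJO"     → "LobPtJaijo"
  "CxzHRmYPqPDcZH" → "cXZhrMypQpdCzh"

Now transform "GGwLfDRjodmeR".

The pattern: flip the case of every letter.
On "GGwLfDRjodmeR" that produces "ggWlFdrJODMEr".

ggWlFdrJODMEr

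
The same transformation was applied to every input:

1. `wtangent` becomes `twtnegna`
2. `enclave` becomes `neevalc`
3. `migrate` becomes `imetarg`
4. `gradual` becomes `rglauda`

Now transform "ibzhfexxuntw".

Looking at the pairs, the operation is to reverse the string, then move the last 2 characters to the front (rotate right by 2).
Starting from "ibzhfexxuntw": after the first operation, "wtnuxxefhzbi"; after the second, "biwtnuxxefhz".

biwtnuxxefhz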